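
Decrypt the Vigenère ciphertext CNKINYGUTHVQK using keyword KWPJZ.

SRVZOOKFKILUV

Repeat the key across the ciphertext: KWPJZKWPJZKWP
C(2)−K(10): -8≡18 → S
N(13)−W(22): -9≡17 → R
K(10)−P(15): -5≡21 → V
I(8)−J(9): -1≡25 → Z
N(13)−Z(25): -12≡14 → O
Y(24)−K(10): 14 → O
G(6)−W(22): -16≡10 → K
U(20)−P(15): 5 → F
T(19)−J(9): 10 → K
H(7)−Z(25): -18≡8 → I
V(21)−K(10): 11 → L
Q(16)−W(22): -6≡20 → U
K(10)−P(15): -5≡21 → V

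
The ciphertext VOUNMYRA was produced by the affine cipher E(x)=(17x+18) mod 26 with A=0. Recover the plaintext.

The inverse of 17 mod 26 is 23, since 17·23=391≡1. Apply D(y)=23·(y−18) mod 26:
V(21): 23·(21−18)=69≡17 → R
O(14): 23·(14−18)=-92≡12 → M
U(20): 23·(20−18)=46≡20 → U
N(13): 23·(13−18)=-115≡15 → P
M(12): 23·(12−18)=-138≡18 → S
Y(24): 23·(24−18)=138≡8 → I
R(17): 23·(17−18)=-23≡3 → D
A(0): 23·(0−18)=-414≡2 → C

RMUPSIDC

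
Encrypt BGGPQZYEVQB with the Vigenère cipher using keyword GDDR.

Repeat the key across the message: GDDRGDDRGDD
B(1)+G(6): 7 → H
G(6)+D(3): 9 → J
G(6)+D(3): 9 → J
P(15)+R(17): 32≡6 → G
Q(16)+G(6): 22 → W
Z(25)+D(3): 28≡2 → C
Y(24)+D(3): 27≡1 → B
E(4)+R(17): 21 → V
V(21)+G(6): 27≡1 → B
Q(16)+D(3): 19 → T
B(1)+D(3): 4 → E

HJJGWCBVBTE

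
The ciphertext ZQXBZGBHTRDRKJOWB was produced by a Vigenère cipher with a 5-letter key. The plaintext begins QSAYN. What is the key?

Subtract each crib letter from the matching ciphertext letter (mod 26):
Z(25)−Q(16)=9 → J
Q(16)−S(18)=-2≡24 → Y
X(23)−A(0)=23 → X
B(1)−Y(24)=-23≡3 → D
Z(25)−N(13)=12 → M

JYXDM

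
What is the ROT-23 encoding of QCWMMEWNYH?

Q(16): 16+23=39≡13 → N
C(2): 2+23=25 → Z
W(22): 22+23=45≡19 → T
M(12): 12+23=35≡9 → J
M(12): 12+23=35≡9 → J
E(4): 4+23=27≡1 → B
W(22): 22+23=45≡19 → T
N(13): 13+23=36≡10 → K
Y(24): 24+23=47≡21 → V
H(7): 7+23=30≡4 → E

NZTJJBTKVE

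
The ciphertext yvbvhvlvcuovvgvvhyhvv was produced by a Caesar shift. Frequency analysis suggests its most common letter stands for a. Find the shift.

The most frequent ciphertext letter is v (appears 10 times).
v is position 21; a is position 0.
Shift = 21.

21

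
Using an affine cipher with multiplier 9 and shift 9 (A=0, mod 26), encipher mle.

m(12): 9·12+9=117≡13 → n
l(11): 9·11+9=108≡4 → e
e(4): 9·4+9=45≡19 → t

net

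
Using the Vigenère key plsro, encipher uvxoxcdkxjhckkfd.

jgpflrocoxwncbts

Repeat the key across the message: plsroplsroplsrop
u(20)+p(15): 35≡9 → j
v(21)+l(11): 32≡6 → g
x(23)+s(18): 41≡15 → p
o(14)+r(17): 31≡5 → f
x(23)+o(14): 37≡11 → l
c(2)+p(15): 17 → r
d(3)+l(11): 14 → o
k(10)+s(18): 28≡2 → c
x(23)+r(17): 40≡14 → o
j(9)+o(14): 23 → x
h(7)+p(15): 22 → w
c(2)+l(11): 13 → n
k(10)+s(18): 28≡2 → c
k(10)+r(17): 27≡1 → b
f(5)+o(14): 19 → t
d(3)+p(15): 18 → s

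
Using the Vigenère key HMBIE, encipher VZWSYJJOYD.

CLXACQVPGH

Repeat the key across the message: HMBIEHMBIE
V(21)+H(7): 28≡2 → C
Z(25)+M(12): 37≡11 → L
W(22)+B(1): 23 → X
S(18)+I(8): 26≡0 → A
Y(24)+E(4): 28≡2 → C
J(9)+H(7): 16 → Q
J(9)+M(12): 21 → V
O(14)+B(1): 15 → P
Y(24)+I(8): 32≡6 → G
D(3)+E(4): 7 → H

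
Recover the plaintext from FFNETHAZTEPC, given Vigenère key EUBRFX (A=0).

Repeat the key across the ciphertext: EUBRFXEUBRFX
F(5)−E(4): 1 → B
F(5)−U(20): -15≡11 → L
N(13)−B(1): 12 → M
E(4)−R(17): -13≡13 → N
T(19)−F(5): 14 → O
H(7)−X(23): -16≡10 → K
A(0)−E(4): -4≡22 → W
Z(25)−U(20): 5 → F
T(19)−B(1): 18 → S
E(4)−R(17): -13≡13 → N
P(15)−F(5): 10 → K
C(2)−X(23): -21≡5 → F

BLMNOKWFSNKF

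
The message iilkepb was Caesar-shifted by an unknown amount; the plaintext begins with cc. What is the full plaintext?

ccfeyjv

From the crib: i(8)−c(2)=6, so the shift is 6.
Subtract 6 from each ciphertext letter:
i(8): 8−6=2 → c
i(8): 8−6=2 → c
l(11): 11−6=5 → f
k(10): 10−6=4 → e
e(4): 4−6=-2≡24 → y
p(15): 15−6=9 → j
b(1): 1−6=-5≡21 → v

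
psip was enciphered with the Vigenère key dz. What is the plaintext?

Repeat the key across the ciphertext: dzdz
p(15)−d(3): 12 → m
s(18)−z(25): -7≡19 → t
i(8)−d(3): 5 → f
p(15)−z(25): -10≡16 → q

mtfq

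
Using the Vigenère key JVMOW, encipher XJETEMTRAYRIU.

Repeat the key across the message: JVMOWJVMOWJVM
X(23)+J(9): 32≡6 → G
J(9)+V(21): 30≡4 → E
E(4)+M(12): 16 → Q
T(19)+O(14): 33≡7 → H
E(4)+W(22): 26≡0 → A
M(12)+J(9): 21 → V
T(19)+V(21): 40≡14 → O
R(17)+M(12): 29≡3 → D
A(0)+O(14): 14 → O
Y(24)+W(22): 46≡20 → U
R(17)+J(9): 26≡0 → A
I(8)+V(21): 29≡3 → D
U(20)+M(12): 32≡6 → G

GEQHAVODOUADG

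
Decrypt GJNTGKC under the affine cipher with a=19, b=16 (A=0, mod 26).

The inverse of 19 mod 26 is 11, since 19·11=209≡1. Apply D(y)=11·(y−16) mod 26:
G(6): 11·(6−16)=-110≡20 → U
J(9): 11·(9−16)=-77≡1 → B
N(13): 11·(13−16)=-33≡19 → T
T(19): 11·(19−16)=33≡7 → H
G(6): 11·(6−16)=-110≡20 → U
K(10): 11·(10−16)=-66≡12 → M
C(2): 11·(2−16)=-154≡2 → C

UBTHUMC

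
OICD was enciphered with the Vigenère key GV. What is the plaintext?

INWI

Repeat the key across the ciphertext: GVGV
O(14)−G(6): 8 → I
I(8)−V(21): -13≡13 → N
C(2)−G(6): -4≡22 → W
D(3)−V(21): -18≡8 → I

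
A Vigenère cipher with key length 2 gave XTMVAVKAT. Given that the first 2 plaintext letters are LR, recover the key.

MC

Subtract each crib letter from the matching ciphertext letter (mod 26):
X(23)−L(11)=12 → M
T(19)−R(17)=2 → C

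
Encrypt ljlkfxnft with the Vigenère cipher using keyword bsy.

mbjlxvoxr

Repeat the key across the message: bsybsybsy
l(11)+b(1): 12 → m
j(9)+s(18): 27≡1 → b
l(11)+y(24): 35≡9 → j
k(10)+b(1): 11 → l
f(5)+s(18): 23 → x
x(23)+y(24): 47≡21 → v
n(13)+b(1): 14 → o
f(5)+s(18): 23 → x
t(19)+y(24): 43≡17 → r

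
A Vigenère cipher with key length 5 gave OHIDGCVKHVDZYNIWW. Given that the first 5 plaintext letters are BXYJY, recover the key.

Subtract each crib letter from the matching ciphertext letter (mod 26):
O(14)−B(1)=13 → N
H(7)−X(23)=-16≡10 → K
I(8)−Y(24)=-16≡10 → K
D(3)−J(9)=-6≡20 → U
G(6)−Y(24)=-18≡8 → I

NKKUI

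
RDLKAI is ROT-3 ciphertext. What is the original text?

R(17): 17−3=14 → O
D(3): 3−3=0 → A
L(11): 11−3=8 → I
K(10): 10−3=7 → H
A(0): 0−3=-3≡23 → X
I(8): 8−3=5 → F

OAIHXF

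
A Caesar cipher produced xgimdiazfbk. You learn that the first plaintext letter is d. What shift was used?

20

From the crib: x(23)−d(3)=20, so the shift is 20.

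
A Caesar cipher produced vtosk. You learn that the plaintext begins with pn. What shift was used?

From the crib: v(21)−p(15)=6, so the shift is 6.

6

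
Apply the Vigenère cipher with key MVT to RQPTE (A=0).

Repeat the key across the message: MVTMV
R(17)+M(12): 29≡3 → D
Q(16)+V(21): 37≡11 → L
P(15)+T(19): 34≡8 → I
T(19)+M(12): 31≡5 → F
E(4)+V(21): 25 → Z

DLIFZ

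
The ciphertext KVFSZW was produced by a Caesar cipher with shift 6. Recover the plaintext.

K(10): 10−6=4 → E
V(21): 21−6=15 → P
F(5): 5−6=-1≡25 → Z
S(18): 18−6=12 → M
Z(25): 25−6=19 → T
W(22): 22−6=16 → Q

EPZMTQ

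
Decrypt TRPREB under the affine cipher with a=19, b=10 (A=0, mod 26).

The inverse of 19 mod 26 is 11, since 19·11=209≡1. Apply D(y)=11·(y−10) mod 26:
T(19): 11·(19−10)=99≡21 → V
R(17): 11·(17−10)=77≡25 → Z
P(15): 11·(15−10)=55≡3 → D
R(17): 11·(17−10)=77≡25 → Z
E(4): 11·(4−10)=-66≡12 → M
B(1): 11·(1−10)=-99≡5 → F

VZDZMF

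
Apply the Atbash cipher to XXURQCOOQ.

CCFIJXLLJ

X(23) → C(2)
X(23) → C(2)
U(20) → F(5)
R(17) → I(8)
Q(16) → J(9)
C(2) → X(23)
O(14) → L(11)
O(14) → L(11)
Q(16) → J(9)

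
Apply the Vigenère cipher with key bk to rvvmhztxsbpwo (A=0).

sfwwijuhtlqgp

Repeat the key across the message: bkbkbkbkbkbkb
r(17)+b(1): 18 → s
v(21)+k(10): 31≡5 → f
v(21)+b(1): 22 → w
m(12)+k(10): 22 → w
h(7)+b(1): 8 → i
z(25)+k(10): 35≡9 → j
t(19)+b(1): 20 → u
x(23)+k(10): 33≡7 → h
s(18)+b(1): 19 → t
b(1)+k(10): 11 → l
p(15)+b(1): 16 → q
w(22)+k(10): 32≡6 → g
o(14)+b(1): 15 → p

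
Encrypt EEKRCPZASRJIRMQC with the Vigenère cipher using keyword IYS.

MCCZAHHYKZHAZKIK

Repeat the key across the message: IYSIYSIYSIYSIYSI
E(4)+I(8): 12 → M
E(4)+Y(24): 28≡2 → C
K(10)+S(18): 28≡2 → C
R(17)+I(8): 25 → Z
C(2)+Y(24): 26≡0 → A
P(15)+S(18): 33≡7 → H
Z(25)+I(8): 33≡7 → H
A(0)+Y(24): 24 → Y
S(18)+S(18): 36≡10 → K
R(17)+I(8): 25 → Z
J(9)+Y(24): 33≡7 → H
I(8)+S(18): 26≡0 → A
R(17)+I(8): 25 → Z
M(12)+Y(24): 36≡10 → K
Q(16)+S(18): 34≡8 → I
C(2)+I(8): 10 → K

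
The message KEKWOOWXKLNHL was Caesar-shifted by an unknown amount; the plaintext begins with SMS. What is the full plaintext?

From the crib: K(10)−S(18)=-8≡18, so the shift is 18.
Subtract 18 from each ciphertext letter:
K(10): 10−18=-8≡18 → S
E(4): 4−18=-14≡12 → M
K(10): 10−18=-8≡18 → S
W(22): 22−18=4 → E
O(14): 14−18=-4≡22 → W
O(14): 14−18=-4≡22 → W
W(22): 22−18=4 → E
X(23): 23−18=5 → F
K(10): 10−18=-8≡18 → S
L(11): 11−18=-7≡19 → T
N(13): 13−18=-5≡21 → V
H(7): 7−18=-11≡15 → P
L(11): 11−18=-7≡19 → T

SMSEWWEFSTVPT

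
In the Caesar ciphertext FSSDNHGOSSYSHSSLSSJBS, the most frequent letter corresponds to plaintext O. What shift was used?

4

The most frequent ciphertext letter is S (appears 10 times).
S is position 18; O is position 14.
Shift = 4.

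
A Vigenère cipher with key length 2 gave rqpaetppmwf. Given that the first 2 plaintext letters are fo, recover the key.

Subtract each crib letter from the matching ciphertext letter (mod 26):
r(17)−f(5)=12 → m
q(16)−o(14)=2 → c

mc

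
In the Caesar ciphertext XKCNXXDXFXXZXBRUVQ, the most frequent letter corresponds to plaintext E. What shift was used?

The most frequent ciphertext letter is X (appears 7 times).
X is position 23; E is position 4.
Shift = 19.

19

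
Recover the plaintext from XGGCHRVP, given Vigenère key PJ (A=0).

Repeat the key across the ciphertext: PJPJPJPJ
X(23)−P(15): 8 → I
G(6)−J(9): -3≡23 → X
G(6)−P(15): -9≡17 → R
C(2)−J(9): -7≡19 → T
H(7)−P(15): -8≡18 → S
R(17)−J(9): 8 → I
V(21)−P(15): 6 → G
P(15)−J(9): 6 → G

IXRTSIGG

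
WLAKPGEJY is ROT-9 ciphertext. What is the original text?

NCRBGXVAP

W(22): 22−9=13 → N
L(11): 11−9=2 → C
A(0): 0−9=-9≡17 → R
K(10): 10−9=1 → B
P(15): 15−9=6 → G
G(6): 6−9=-3≡23 → X
E(4): 4−9=-5≡21 → V
J(9): 9−9=0 → A
Y(24): 24−9=15 → P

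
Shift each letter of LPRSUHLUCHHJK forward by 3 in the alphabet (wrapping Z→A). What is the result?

OSUVXKOXFKKMN

L(11): 11+3=14 → O
P(15): 15+3=18 → S
R(17): 17+3=20 → U
S(18): 18+3=21 → V
U(20): 20+3=23 → X
H(7): 7+3=10 → K
L(11): 11+3=14 → O
U(20): 20+3=23 → X
C(2): 2+3=5 → F
H(7): 7+3=10 → K
H(7): 7+3=10 → K
J(9): 9+3=12 → M
K(10): 10+3=13 → N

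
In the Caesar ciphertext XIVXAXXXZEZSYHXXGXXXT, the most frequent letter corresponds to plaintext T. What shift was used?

The most frequent ciphertext letter is X (appears 10 times).
X is position 23; T is position 19.
Shift = 4.

4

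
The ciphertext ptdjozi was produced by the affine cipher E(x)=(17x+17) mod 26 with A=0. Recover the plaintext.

The inverse of 17 mod 26 is 23, since 17·23=391≡1. Apply D(y)=23·(y−17) mod 26:
p(15): 23·(15−17)=-46≡6 → g
t(19): 23·(19−17)=46≡20 → u
d(3): 23·(3−17)=-322≡16 → q
j(9): 23·(9−17)=-184≡24 → y
o(14): 23·(14−17)=-69≡9 → j
z(25): 23·(25−17)=184≡2 → c
i(8): 23·(8−17)=-207≡1 → b

guqyjcb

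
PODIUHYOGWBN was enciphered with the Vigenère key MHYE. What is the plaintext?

Repeat the key across the ciphertext: MHYEMHYEMHYE
P(15)−M(12): 3 → D
O(14)−H(7): 7 → H
D(3)−Y(24): -21≡5 → F
I(8)−E(4): 4 → E
U(20)−M(12): 8 → I
H(7)−H(7): 0 → A
Y(24)−Y(24): 0 → A
O(14)−E(4): 10 → K
G(6)−M(12): -6≡20 → U
W(22)−H(7): 15 → P
B(1)−Y(24): -23≡3 → D
N(13)−E(4): 9 → J

DHFEIAAKUPDJ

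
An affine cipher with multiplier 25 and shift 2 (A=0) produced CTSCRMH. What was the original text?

AJKALQV

The inverse of 25 mod 26 is 25, since 25·25=625≡1. Apply D(y)=25·(y−2) mod 26:
C(2): 25·(2−2)=0 → A
T(19): 25·(19−2)=425≡9 → J
S(18): 25·(18−2)=400≡10 → K
C(2): 25·(2−2)=0 → A
R(17): 25·(17−2)=375≡11 → L
M(12): 25·(12−2)=250≡16 → Q
H(7): 25·(7−2)=125≡21 → V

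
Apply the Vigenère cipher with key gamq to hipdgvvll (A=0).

Repeat the key across the message: gamqgamqg
h(7)+g(6): 13 → n
i(8)+a(0): 8 → i
p(15)+m(12): 27≡1 → b
d(3)+q(16): 19 → t
g(6)+g(6): 12 → m
v(21)+a(0): 21 → v
v(21)+m(12): 33≡7 → h
l(11)+q(16): 27≡1 → b
l(11)+g(6): 17 → r

nibtmvhbr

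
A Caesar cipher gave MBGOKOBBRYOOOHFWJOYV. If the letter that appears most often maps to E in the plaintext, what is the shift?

10

The most frequent ciphertext letter is O (appears 6 times).
O is position 14; E is position 4.
Shift = 10.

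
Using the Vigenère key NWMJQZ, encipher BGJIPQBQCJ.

Repeat the key across the message: NWMJQZNWMJ
B(1)+N(13): 14 → O
G(6)+W(22): 28≡2 → C
J(9)+M(12): 21 → V
I(8)+J(9): 17 → R
P(15)+Q(16): 31≡5 → F
Q(16)+Z(25): 41≡15 → P
B(1)+N(13): 14 → O
Q(16)+W(22): 38≡12 → M
C(2)+M(12): 14 → O
J(9)+J(9): 18 → S

OCVRFPOMOS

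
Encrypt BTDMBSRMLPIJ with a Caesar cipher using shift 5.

B(1): 1+5=6 → G
T(19): 19+5=24 → Y
D(3): 3+5=8 → I
M(12): 12+5=17 → R
B(1): 1+5=6 → G
S(18): 18+5=23 → X
R(17): 17+5=22 → W
M(12): 12+5=17 → R
L(11): 11+5=16 → Q
P(15): 15+5=20 → U
I(8): 8+5=13 → N
J(9): 9+5=14 → O

GYIRGXWRQUNO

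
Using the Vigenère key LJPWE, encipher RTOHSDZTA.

CCDDWOIIW

Repeat the key across the message: LJPWELJPW
R(17)+L(11): 28≡2 → C
T(19)+J(9): 28≡2 → C
O(14)+P(15): 29≡3 → D
H(7)+W(22): 29≡3 → D
S(18)+E(4): 22 → W
D(3)+L(11): 14 → O
Z(25)+J(9): 34≡8 → I
T(19)+P(15): 34≡8 → I
A(0)+W(22): 22 → W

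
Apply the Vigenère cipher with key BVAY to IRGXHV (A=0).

Repeat the key across the message: BVAYBV
I(8)+B(1): 9 → J
R(17)+V(21): 38≡12 → M
G(6)+A(0): 6 → G
X(23)+Y(24): 47≡21 → V
H(7)+B(1): 8 → I
V(21)+V(21): 42≡16 → Q

JMGVIQ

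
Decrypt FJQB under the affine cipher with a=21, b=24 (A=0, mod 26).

JDMP

The inverse of 21 mod 26 is 5, since 21·5=105≡1. Apply D(y)=5·(y−24) mod 26:
F(5): 5·(5−24)=-95≡9 → J
J(9): 5·(9−24)=-75≡3 → D
Q(16): 5·(16−24)=-40≡12 → M
B(1): 5·(1−24)=-115≡15 → P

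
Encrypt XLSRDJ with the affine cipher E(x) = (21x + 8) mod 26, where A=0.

X(23): 21·23+8=491≡23 → X
L(11): 21·11+8=239≡5 → F
S(18): 21·18+8=386≡22 → W
R(17): 21·17+8=365≡1 → B
D(3): 21·3+8=71≡19 → T
J(9): 21·9+8=197≡15 → P

XFWBTP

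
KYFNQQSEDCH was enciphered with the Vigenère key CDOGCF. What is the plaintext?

Repeat the key across the ciphertext: CDOGCFCDOGC
K(10)−C(2): 8 → I
Y(24)−D(3): 21 → V
F(5)−O(14): -9≡17 → R
N(13)−G(6): 7 → H
Q(16)−C(2): 14 → O
Q(16)−F(5): 11 → L
S(18)−C(2): 16 → Q
E(4)−D(3): 1 → B
D(3)−O(14): -11≡15 → P
C(2)−G(6): -4≡22 → W
H(7)−C(2): 5 → F

IVRHOLQBPWF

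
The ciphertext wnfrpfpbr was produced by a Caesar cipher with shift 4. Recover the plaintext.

sjbnlblxn

w(22): 22−4=18 → s
n(13): 13−4=9 → j
f(5): 5−4=1 → b
r(17): 17−4=13 → n
p(15): 15−4=11 → l
f(5): 5−4=1 → b
p(15): 15−4=11 → l
b(1): 1−4=-3≡23 → x
r(17): 17−4=13 → n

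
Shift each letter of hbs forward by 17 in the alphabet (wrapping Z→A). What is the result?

ysj

h(7): 7+17=24 → y
b(1): 1+17=18 → s
s(18): 18+17=35≡9 → j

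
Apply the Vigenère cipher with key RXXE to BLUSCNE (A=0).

SIRWTKB

Repeat the key across the message: RXXERXX
B(1)+R(17): 18 → S
L(11)+X(23): 34≡8 → I
U(20)+X(23): 43≡17 → R
S(18)+E(4): 22 → W
C(2)+R(17): 19 → T
N(13)+X(23): 36≡10 → K
E(4)+X(23): 27≡1 → B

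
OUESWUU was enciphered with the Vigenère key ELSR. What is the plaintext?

Repeat the key across the ciphertext: ELSRELS
O(14)−E(4): 10 → K
U(20)−L(11): 9 → J
E(4)−S(18): -14≡12 → M
S(18)−R(17): 1 → B
W(22)−E(4): 18 → S
U(20)−L(11): 9 → J
U(20)−S(18): 2 → C

KJMBSJC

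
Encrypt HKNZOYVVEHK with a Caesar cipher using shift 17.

YBEQFPMMVYB

H(7): 7+17=24 → Y
K(10): 10+17=27≡1 → B
N(13): 13+17=30≡4 → E
Z(25): 25+17=42≡16 → Q
O(14): 14+17=31≡5 → F
Y(24): 24+17=41≡15 → P
V(21): 21+17=38≡12 → M
V(21): 21+17=38≡12 → M
E(4): 4+17=21 → V
H(7): 7+17=24 → Y
K(10): 10+17=27≡1 → B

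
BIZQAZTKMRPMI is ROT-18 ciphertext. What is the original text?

JQHYIHBSUZXUQ

B(1): 1−18=-17≡9 → J
I(8): 8−18=-10≡16 → Q
Z(25): 25−18=7 → H
Q(16): 16−18=-2≡24 → Y
A(0): 0−18=-18≡8 → I
Z(25): 25−18=7 → H
T(19): 19−18=1 → B
K(10): 10−18=-8≡18 → S
M(12): 12−18=-6≡20 → U
R(17): 17−18=-1≡25 → Z
P(15): 15−18=-3≡23 → X
M(12): 12−18=-6≡20 → U
I(8): 8−18=-10≡16 → Q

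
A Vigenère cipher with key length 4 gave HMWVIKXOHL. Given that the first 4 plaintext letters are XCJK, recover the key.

KKNL

Subtract each crib letter from the matching ciphertext letter (mod 26):
H(7)−X(23)=-16≡10 → K
M(12)−C(2)=10 → K
W(22)−J(9)=13 → N
V(21)−K(10)=11 → L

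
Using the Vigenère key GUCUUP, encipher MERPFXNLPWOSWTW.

Repeat the key across the message: GUCUUPGUCUUPGUC
M(12)+G(6): 18 → S
E(4)+U(20): 24 → Y
R(17)+C(2): 19 → T
P(15)+U(20): 35≡9 → J
F(5)+U(20): 25 → Z
X(23)+P(15): 38≡12 → M
N(13)+G(6): 19 → T
L(11)+U(20): 31≡5 → F
P(15)+C(2): 17 → R
W(22)+U(20): 42≡16 → Q
O(14)+U(20): 34≡8 → I
S(18)+P(15): 33≡7 → H
W(22)+G(6): 28≡2 → C
T(19)+U(20): 39≡13 → N
W(22)+C(2): 24 → Y

SYTJZMTFRQIHCNY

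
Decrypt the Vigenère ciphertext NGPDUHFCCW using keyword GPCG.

Repeat the key across the ciphertext: GPCGGPCGGP
N(13)−G(6): 7 → H
G(6)−P(15): -9≡17 → R
P(15)−C(2): 13 → N
D(3)−G(6): -3≡23 → X
U(20)−G(6): 14 → O
H(7)−P(15): -8≡18 → S
F(5)−C(2): 3 → D
C(2)−G(6): -4≡22 → W
C(2)−G(6): -4≡22 → W
W(22)−P(15): 7 → H

HRNXOSDWWH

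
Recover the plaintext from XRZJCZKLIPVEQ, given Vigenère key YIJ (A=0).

Repeat the key across the ciphertext: YIJYIJYIJYIJY
X(23)−Y(24): -1≡25 → Z
R(17)−I(8): 9 → J
Z(25)−J(9): 16 → Q
J(9)−Y(24): -15≡11 → L
C(2)−I(8): -6≡20 → U
Z(25)−J(9): 16 → Q
K(10)−Y(24): -14≡12 → M
L(11)−I(8): 3 → D
I(8)−J(9): -1≡25 → Z
P(15)−Y(24): -9≡17 → R
V(21)−I(8): 13 → N
E(4)−J(9): -5≡21 → V
Q(16)−Y(24): -8≡18 → S

ZJQLUQMDZRNVS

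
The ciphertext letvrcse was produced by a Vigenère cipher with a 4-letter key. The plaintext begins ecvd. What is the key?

Subtract each crib letter from the matching ciphertext letter (mod 26):
l(11)−e(4)=7 → h
e(4)−c(2)=2 → c
t(19)−v(21)=-2≡24 → y
v(21)−d(3)=18 → s

hcys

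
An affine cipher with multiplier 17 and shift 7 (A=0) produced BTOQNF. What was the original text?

SQFZIG

The inverse of 17 mod 26 is 23, since 17·23=391≡1. Apply D(y)=23·(y−7) mod 26:
B(1): 23·(1−7)=-138≡18 → S
T(19): 23·(19−7)=276≡16 → Q
O(14): 23·(14−7)=161≡5 → F
Q(16): 23·(16−7)=207≡25 → Z
N(13): 23·(13−7)=138≡8 → I
F(5): 23·(5−7)=-46≡6 → G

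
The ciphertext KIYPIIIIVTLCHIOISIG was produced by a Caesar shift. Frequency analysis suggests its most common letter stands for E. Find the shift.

4

The most frequent ciphertext letter is I (appears 8 times).
I is position 8; E is position 4.
Shift = 4.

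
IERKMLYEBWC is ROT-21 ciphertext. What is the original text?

I(8): 8−21=-13≡13 → N
E(4): 4−21=-17≡9 → J
R(17): 17−21=-4≡22 → W
K(10): 10−21=-11≡15 → P
M(12): 12−21=-9≡17 → R
L(11): 11−21=-10≡16 → Q
Y(24): 24−21=3 → D
E(4): 4−21=-17≡9 → J
B(1): 1−21=-20≡6 → G
W(22): 22−21=1 → B
C(2): 2−21=-19≡7 → H

NJWPRQDJGBH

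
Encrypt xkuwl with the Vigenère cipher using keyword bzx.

Repeat the key across the message: bzxbz
x(23)+b(1): 24 → y
k(10)+z(25): 35≡9 → j
u(20)+x(23): 43≡17 → r
w(22)+b(1): 23 → x
l(11)+z(25): 36≡10 → k

yjrxk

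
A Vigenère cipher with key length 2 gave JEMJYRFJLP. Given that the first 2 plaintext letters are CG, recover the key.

HY

Subtract each crib letter from the matching ciphertext letter (mod 26):
J(9)−C(2)=7 → H
E(4)−G(6)=-2≡24 → Y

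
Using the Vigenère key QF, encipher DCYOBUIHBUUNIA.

Repeat the key across the message: QFQFQFQFQFQFQF
D(3)+Q(16): 19 → T
C(2)+F(5): 7 → H
Y(24)+Q(16): 40≡14 → O
O(14)+F(5): 19 → T
B(1)+Q(16): 17 → R
U(20)+F(5): 25 → Z
I(8)+Q(16): 24 → Y
H(7)+F(5): 12 → M
B(1)+Q(16): 17 → R
U(20)+F(5): 25 → Z
U(20)+Q(16): 36≡10 → K
N(13)+F(5): 18 → S
I(8)+Q(16): 24 → Y
A(0)+F(5): 5 → F

THOTRZYMRZKSYF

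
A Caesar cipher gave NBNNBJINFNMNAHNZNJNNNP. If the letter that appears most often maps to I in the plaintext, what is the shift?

5

The most frequent ciphertext letter is N (appears 11 times).
N is position 13; I is position 8.
Shift = 5.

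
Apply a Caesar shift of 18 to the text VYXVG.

V(21): 21+18=39≡13 → N
Y(24): 24+18=42≡16 → Q
X(23): 23+18=41≡15 → P
V(21): 21+18=39≡13 → N
G(6): 6+18=24 → Y

NQPNY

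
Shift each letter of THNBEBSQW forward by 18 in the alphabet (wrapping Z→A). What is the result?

LZFTWTKIO

T(19): 19+18=37≡11 → L
H(7): 7+18=25 → Z
N(13): 13+18=31≡5 → F
B(1): 1+18=19 → T
E(4): 4+18=22 → W
B(1): 1+18=19 → T
S(18): 18+18=36≡10 → K
Q(16): 16+18=34≡8 → I
W(22): 22+18=40≡14 → O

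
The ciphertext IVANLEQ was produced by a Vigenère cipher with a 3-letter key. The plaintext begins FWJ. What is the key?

DZR

Subtract each crib letter from the matching ciphertext letter (mod 26):
I(8)−F(5)=3 → D
V(21)−W(22)=-1≡25 → Z
A(0)−J(9)=-9≡17 → R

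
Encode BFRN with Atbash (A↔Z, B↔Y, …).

B(1) → Y(24)
F(5) → U(20)
R(17) → I(8)
N(13) → M(12)

YUIM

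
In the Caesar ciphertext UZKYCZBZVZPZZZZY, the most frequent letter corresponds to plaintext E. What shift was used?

The most frequent ciphertext letter is Z (appears 8 times).
Z is position 25; E is position 4.
Shift = 21.

21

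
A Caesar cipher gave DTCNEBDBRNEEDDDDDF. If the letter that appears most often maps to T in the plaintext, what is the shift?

10

The most frequent ciphertext letter is D (appears 7 times).
D is position 3; T is position 19.
Shift = -16≡10.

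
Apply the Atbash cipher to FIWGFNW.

F(5) → U(20)
I(8) → R(17)
W(22) → D(3)
G(6) → T(19)
F(5) → U(20)
N(13) → M(12)
W(22) → D(3)

URDTUMD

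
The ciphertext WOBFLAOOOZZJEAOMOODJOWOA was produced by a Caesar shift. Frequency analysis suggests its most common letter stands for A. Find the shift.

The most frequent ciphertext letter is O (appears 9 times).
O is position 14; A is position 0.
Shift = 14.

14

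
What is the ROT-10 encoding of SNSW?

CXCG

S(18): 18+10=28≡2 → C
N(13): 13+10=23 → X
S(18): 18+10=28≡2 → C
W(22): 22+10=32≡6 → G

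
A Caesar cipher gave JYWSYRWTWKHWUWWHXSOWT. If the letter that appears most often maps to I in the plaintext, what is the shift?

14

The most frequent ciphertext letter is W (appears 7 times).
W is position 22; I is position 8.
Shift = 14.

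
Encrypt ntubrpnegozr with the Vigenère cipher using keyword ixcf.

Repeat the key across the message: ixcfixcfixcf
n(13)+i(8): 21 → v
t(19)+x(23): 42≡16 → q
u(20)+c(2): 22 → w
b(1)+f(5): 6 → g
r(17)+i(8): 25 → z
p(15)+x(23): 38≡12 → m
n(13)+c(2): 15 → p
e(4)+f(5): 9 → j
g(6)+i(8): 14 → o
o(14)+x(23): 37≡11 → l
z(25)+c(2): 27≡1 → b
r(17)+f(5): 22 → w

vqwgzmpjolbw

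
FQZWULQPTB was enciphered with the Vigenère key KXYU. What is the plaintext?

Repeat the key across the ciphertext: KXYUKXYUKX
F(5)−K(10): -5≡21 → V
Q(16)−X(23): -7≡19 → T
Z(25)−Y(24): 1 → B
W(22)−U(20): 2 → C
U(20)−K(10): 10 → K
L(11)−X(23): -12≡14 → O
Q(16)−Y(24): -8≡18 → S
P(15)−U(20): -5≡21 → V
T(19)−K(10): 9 → J
B(1)−X(23): -22≡4 → E

VTBCKOSVJE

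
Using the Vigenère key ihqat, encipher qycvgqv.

yfsvzyc

Repeat the key across the message: ihqatih
q(16)+i(8): 24 → y
y(24)+h(7): 31≡5 → f
c(2)+q(16): 18 → s
v(21)+a(0): 21 → v
g(6)+t(19): 25 → z
q(16)+i(8): 24 → y
v(21)+h(7): 28≡2 → c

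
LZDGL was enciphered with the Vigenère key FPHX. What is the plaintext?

GKWJG

Repeat the key across the ciphertext: FPHXF
L(11)−F(5): 6 → G
Z(25)−P(15): 10 → K
D(3)−H(7): -4≡22 → W
G(6)−X(23): -17≡9 → J
L(11)−F(5): 6 → G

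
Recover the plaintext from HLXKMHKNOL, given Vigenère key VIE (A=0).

MDTPEDPFKQ

Repeat the key across the ciphertext: VIEVIEVIEV
H(7)−V(21): -14≡12 → M
L(11)−I(8): 3 → D
X(23)−E(4): 19 → T
K(10)−V(21): -11≡15 → P
M(12)−I(8): 4 → E
H(7)−E(4): 3 → D
K(10)−V(21): -11≡15 → P
N(13)−I(8): 5 → F
O(14)−E(4): 10 → K
L(11)−V(21): -10≡16 → Q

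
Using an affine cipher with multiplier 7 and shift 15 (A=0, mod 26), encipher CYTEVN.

C(2): 7·2+15=29≡3 → D
Y(24): 7·24+15=183≡1 → B
T(19): 7·19+15=148≡18 → S
E(4): 7·4+15=43≡17 → R
V(21): 7·21+15=162≡6 → G
N(13): 7·13+15=106≡2 → C

DBSRGC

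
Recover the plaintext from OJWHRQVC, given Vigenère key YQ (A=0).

Repeat the key across the ciphertext: YQYQYQYQ
O(14)−Y(24): -10≡16 → Q
J(9)−Q(16): -7≡19 → T
W(22)−Y(24): -2≡24 → Y
H(7)−Q(16): -9≡17 → R
R(17)−Y(24): -7≡19 → T
Q(16)−Q(16): 0 → A
V(21)−Y(24): -3≡23 → X
C(2)−Q(16): -14≡12 → M

QTYRTAXM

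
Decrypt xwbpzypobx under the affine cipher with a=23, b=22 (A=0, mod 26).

rahlziluhr

The inverse of 23 mod 26 is 17, since 23·17=391≡1. Apply D(y)=17·(y−22) mod 26:
x(23): 17·(23−22)=17 → r
w(22): 17·(22−22)=0 → a
b(1): 17·(1−22)=-357≡7 → h
p(15): 17·(15−22)=-119≡11 → l
z(25): 17·(25−22)=51≡25 → z
y(24): 17·(24−22)=34≡8 → i
p(15): 17·(15−22)=-119≡11 → l
o(14): 17·(14−22)=-136≡20 → u
b(1): 17·(1−22)=-357≡7 → h
x(23): 17·(23−22)=17 → r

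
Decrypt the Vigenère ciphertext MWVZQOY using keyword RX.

Repeat the key across the ciphertext: RXRXRXR
M(12)−R(17): -5≡21 → V
W(22)−X(23): -1≡25 → Z
V(21)−R(17): 4 → E
Z(25)−X(23): 2 → C
Q(16)−R(17): -1≡25 → Z
O(14)−X(23): -9≡17 → R
Y(24)−R(17): 7 → H

VZECZRH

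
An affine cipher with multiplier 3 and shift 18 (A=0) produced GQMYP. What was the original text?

The inverse of 3 mod 26 is 9, since 3·9=27≡1. Apply D(y)=9·(y−18) mod 26:
G(6): 9·(6−18)=-108≡22 → W
Q(16): 9·(16−18)=-18≡8 → I
M(12): 9·(12−18)=-54≡24 → Y
Y(24): 9·(24−18)=54≡2 → C
P(15): 9·(15−18)=-27≡25 → Z

WIYCZ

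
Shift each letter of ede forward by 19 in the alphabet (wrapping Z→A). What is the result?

xwx

e(4): 4+19=23 → x
d(3): 3+19=22 → w
e(4): 4+19=23 → x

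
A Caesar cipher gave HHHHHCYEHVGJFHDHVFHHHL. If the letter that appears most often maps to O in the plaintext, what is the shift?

19

The most frequent ciphertext letter is H (appears 11 times).
H is position 7; O is position 14.
Shift = -7≡19.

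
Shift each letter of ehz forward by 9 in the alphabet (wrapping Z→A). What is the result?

nqi

e(4): 4+9=13 → n
h(7): 7+9=16 → q
z(25): 25+9=34≡8 → i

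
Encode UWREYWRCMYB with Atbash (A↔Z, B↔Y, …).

U(20) → F(5)
W(22) → D(3)
R(17) → I(8)
E(4) → V(21)
Y(24) → B(1)
W(22) → D(3)
R(17) → I(8)
C(2) → X(23)
M(12) → N(13)
Y(24) → B(1)
B(1) → Y(24)

FDIVBDIXNBY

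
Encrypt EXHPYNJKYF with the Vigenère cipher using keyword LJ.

Repeat the key across the message: LJLJLJLJLJ
E(4)+L(11): 15 → P
X(23)+J(9): 32≡6 → G
H(7)+L(11): 18 → S
P(15)+J(9): 24 → Y
Y(24)+L(11): 35≡9 → J
N(13)+J(9): 22 → W
J(9)+L(11): 20 → U
K(10)+J(9): 19 → T
Y(24)+L(11): 35≡9 → J
F(5)+J(9): 14 → O

PGSYJWUTJO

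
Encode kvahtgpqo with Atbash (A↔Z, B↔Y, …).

k(10) → p(15)
v(21) → e(4)
a(0) → z(25)
h(7) → s(18)
t(19) → g(6)
g(6) → t(19)
p(15) → k(10)
q(16) → j(9)
o(14) → l(11)

pezsgtkjl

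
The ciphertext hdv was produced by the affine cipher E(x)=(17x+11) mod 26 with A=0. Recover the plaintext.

The inverse of 17 mod 26 is 23, since 17·23=391≡1. Apply D(y)=23·(y−11) mod 26:
h(7): 23·(7−11)=-92≡12 → m
d(3): 23·(3−11)=-184≡24 → y
v(21): 23·(21−11)=230≡22 → w

myw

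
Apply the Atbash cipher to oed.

o(14) → l(11)
e(4) → v(21)
d(3) → w(22)

lvw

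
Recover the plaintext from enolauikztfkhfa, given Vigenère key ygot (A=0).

ghascourbnrrjzm

Repeat the key across the ciphertext: ygotygotygotygo
e(4)−y(24): -20≡6 → g
n(13)−g(6): 7 → h
o(14)−o(14): 0 → a
l(11)−t(19): -8≡18 → s
a(0)−y(24): -24≡2 → c
u(20)−g(6): 14 → o
i(8)−o(14): -6≡20 → u
k(10)−t(19): -9≡17 → r
z(25)−y(24): 1 → b
t(19)−g(6): 13 → n
f(5)−o(14): -9≡17 → r
k(10)−t(19): -9≡17 → r
h(7)−y(24): -17≡9 → j
f(5)−g(6): -1≡25 → z
a(0)−o(14): -14≡12 → m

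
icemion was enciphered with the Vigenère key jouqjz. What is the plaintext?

Repeat the key across the ciphertext: jouqjzj
i(8)−j(9): -1≡25 → z
c(2)−o(14): -12≡14 → o
e(4)−u(20): -16≡10 → k
m(12)−q(16): -4≡22 → w
i(8)−j(9): -1≡25 → z
o(14)−z(25): -11≡15 → p
n(13)−j(9): 4 → e

zokwzpe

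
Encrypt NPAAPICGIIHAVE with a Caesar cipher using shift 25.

N(13): 13+25=38≡12 → M
P(15): 15+25=40≡14 → O
A(0): 0+25=25 → Z
A(0): 0+25=25 → Z
P(15): 15+25=40≡14 → O
I(8): 8+25=33≡7 → H
C(2): 2+25=27≡1 → B
G(6): 6+25=31≡5 → F
I(8): 8+25=33≡7 → H
I(8): 8+25=33≡7 → H
H(7): 7+25=32≡6 → G
A(0): 0+25=25 → Z
V(21): 21+25=46≡20 → U
E(4): 4+25=29≡3 → D

MOZZOHBFHHGZUD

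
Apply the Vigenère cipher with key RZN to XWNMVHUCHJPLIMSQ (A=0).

Repeat the key across the message: RZNRZNRZNRZNRZNR
X(23)+R(17): 40≡14 → O
W(22)+Z(25): 47≡21 → V
N(13)+N(13): 26≡0 → A
M(12)+R(17): 29≡3 → D
V(21)+Z(25): 46≡20 → U
H(7)+N(13): 20 → U
U(20)+R(17): 37≡11 → L
C(2)+Z(25): 27≡1 → B
H(7)+N(13): 20 → U
J(9)+R(17): 26≡0 → A
P(15)+Z(25): 40≡14 → O
L(11)+N(13): 24 → Y
I(8)+R(17): 25 → Z
M(12)+Z(25): 37≡11 → L
S(18)+N(13): 31≡5 → F
Q(16)+R(17): 33≡7 → H

OVADUULBUAOYZLFH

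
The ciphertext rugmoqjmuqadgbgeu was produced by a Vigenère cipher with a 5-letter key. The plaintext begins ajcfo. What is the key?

rleha

Subtract each crib letter from the matching ciphertext letter (mod 26):
r(17)−a(0)=17 → r
u(20)−j(9)=11 → l
g(6)−c(2)=4 → e
m(12)−f(5)=7 → h
o(14)−o(14)=0 → a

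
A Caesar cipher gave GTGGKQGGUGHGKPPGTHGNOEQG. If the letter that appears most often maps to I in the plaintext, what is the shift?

24

The most frequent ciphertext letter is G (appears 10 times).
G is position 6; I is position 8.
Shift = -2≡24.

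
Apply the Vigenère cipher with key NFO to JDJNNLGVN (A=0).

WIXASZTAB

Repeat the key across the message: NFONFONFO
J(9)+N(13): 22 → W
D(3)+F(5): 8 → I
J(9)+O(14): 23 → X
N(13)+N(13): 26≡0 → A
N(13)+F(5): 18 → S
L(11)+O(14): 25 → Z
G(6)+N(13): 19 → T
V(21)+F(5): 26≡0 → A
N(13)+O(14): 27≡1 → B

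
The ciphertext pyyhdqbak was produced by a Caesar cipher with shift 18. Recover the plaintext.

p(15): 15−18=-3≡23 → x
y(24): 24−18=6 → g
y(24): 24−18=6 → g
h(7): 7−18=-11≡15 → p
d(3): 3−18=-15≡11 → l
q(16): 16−18=-2≡24 → y
b(1): 1−18=-17≡9 → j
a(0): 0−18=-18≡8 → i
k(10): 10−18=-8≡18 → s

xggplyjis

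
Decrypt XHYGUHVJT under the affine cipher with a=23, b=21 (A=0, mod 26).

IWZFJWAES

The inverse of 23 mod 26 is 17, since 23·17=391≡1. Apply D(y)=17·(y−21) mod 26:
X(23): 17·(23−21)=34≡8 → I
H(7): 17·(7−21)=-238≡22 → W
Y(24): 17·(24−21)=51≡25 → Z
G(6): 17·(6−21)=-255≡5 → F
U(20): 17·(20−21)=-17≡9 → J
H(7): 17·(7−21)=-238≡22 → W
V(21): 17·(21−21)=0 → A
J(9): 17·(9−21)=-204≡4 → E
T(19): 17·(19−21)=-34≡18 → S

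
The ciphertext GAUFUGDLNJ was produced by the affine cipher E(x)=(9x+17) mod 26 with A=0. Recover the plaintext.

The inverse of 9 mod 26 is 3, since 9·3=27≡1. Apply D(y)=3·(y−17) mod 26:
G(6): 3·(6−17)=-33≡19 → T
A(0): 3·(0−17)=-51≡1 → B
U(20): 3·(20−17)=9 → J
F(5): 3·(5−17)=-36≡16 → Q
U(20): 3·(20−17)=9 → J
G(6): 3·(6−17)=-33≡19 → T
D(3): 3·(3−17)=-42≡10 → K
L(11): 3·(11−17)=-18≡8 → I
N(13): 3·(13−17)=-12≡14 → O
J(9): 3·(9−17)=-24≡2 → C

TBJQJTKIOC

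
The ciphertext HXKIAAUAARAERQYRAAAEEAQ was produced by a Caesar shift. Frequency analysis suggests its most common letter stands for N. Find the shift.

13

The most frequent ciphertext letter is A (appears 9 times).
A is position 0; N is position 13.
Shift = -13≡13.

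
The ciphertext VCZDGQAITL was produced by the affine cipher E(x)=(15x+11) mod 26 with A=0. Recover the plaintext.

The inverse of 15 mod 26 is 7, since 15·7=105≡1. Apply D(y)=7·(y−11) mod 26:
V(21): 7·(21−11)=70≡18 → S
C(2): 7·(2−11)=-63≡15 → P
Z(25): 7·(25−11)=98≡20 → U
D(3): 7·(3−11)=-56≡22 → W
G(6): 7·(6−11)=-35≡17 → R
Q(16): 7·(16−11)=35≡9 → J
A(0): 7·(0−11)=-77≡1 → B
I(8): 7·(8−11)=-21≡5 → F
T(19): 7·(19−11)=56≡4 → E
L(11): 7·(11−11)=0 → A

SPUWRJBFEA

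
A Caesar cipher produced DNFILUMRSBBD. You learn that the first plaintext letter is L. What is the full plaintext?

LVNQTCUZAJJL

From the crib: D(3)−L(11)=-8≡18, so the shift is 18.
Subtract 18 from each ciphertext letter:
D(3): 3−18=-15≡11 → L
N(13): 13−18=-5≡21 → V
F(5): 5−18=-13≡13 → N
I(8): 8−18=-10≡16 → Q
L(11): 11−18=-7≡19 → T
U(20): 20−18=2 → C
M(12): 12−18=-6≡20 → U
R(17): 17−18=-1≡25 → Z
S(18): 18−18=0 → A
B(1): 1−18=-17≡9 → J
B(1): 1−18=-17≡9 → J
D(3): 3−18=-15≡11 → L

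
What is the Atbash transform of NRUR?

N(13) → M(12)
R(17) → I(8)
U(20) → F(5)
R(17) → I(8)

MIFI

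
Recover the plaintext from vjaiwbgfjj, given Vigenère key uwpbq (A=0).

bnlhghkqit

Repeat the key across the ciphertext: uwpbquwpbq
v(21)−u(20): 1 → b
j(9)−w(22): -13≡13 → n
a(0)−p(15): -15≡11 → l
i(8)−b(1): 7 → h
w(22)−q(16): 6 → g
b(1)−u(20): -19≡7 → h
g(6)−w(22): -16≡10 → k
f(5)−p(15): -10≡16 → q
j(9)−b(1): 8 → i
j(9)−q(16): -7≡19 → t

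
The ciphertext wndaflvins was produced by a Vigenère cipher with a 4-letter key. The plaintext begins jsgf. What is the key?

nvxv

Subtract each crib letter from the matching ciphertext letter (mod 26):
w(22)−j(9)=13 → n
n(13)−s(18)=-5≡21 → v
d(3)−g(6)=-3≡23 → x
a(0)−f(5)=-5≡21 → v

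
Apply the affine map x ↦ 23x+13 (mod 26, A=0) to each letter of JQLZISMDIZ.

J(9): 23·9+13=220≡12 → M
Q(16): 23·16+13=381≡17 → R
L(11): 23·11+13=266≡6 → G
Z(25): 23·25+13=588≡16 → Q
I(8): 23·8+13=197≡15 → P
S(18): 23·18+13=427≡11 → L
M(12): 23·12+13=289≡3 → D
D(3): 23·3+13=82≡4 → E
I(8): 23·8+13=197≡15 → P
Z(25): 23·25+13=588≡16 → Q

MRGQPLDEPQ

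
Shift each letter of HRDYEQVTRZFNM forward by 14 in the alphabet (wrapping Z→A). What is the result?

VFRMSEJHFNTBA

H(7): 7+14=21 → V
R(17): 17+14=31≡5 → F
D(3): 3+14=17 → R
Y(24): 24+14=38≡12 → M
E(4): 4+14=18 → S
Q(16): 16+14=30≡4 → E
V(21): 21+14=35≡9 → J
T(19): 19+14=33≡7 → H
R(17): 17+14=31≡5 → F
Z(25): 25+14=39≡13 → N
F(5): 5+14=19 → T
N(13): 13+14=27≡1 → B
M(12): 12+14=26≡0 → A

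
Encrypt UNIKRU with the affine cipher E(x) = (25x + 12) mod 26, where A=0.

U(20): 25·20+12=512≡18 → S
N(13): 25·13+12=337≡25 → Z
I(8): 25·8+12=212≡4 → E
K(10): 25·10+12=262≡2 → C
R(17): 25·17+12=437≡21 → V
U(20): 25·20+12=512≡18 → S

SZECVS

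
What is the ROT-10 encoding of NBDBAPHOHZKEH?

N(13): 13+10=23 → X
B(1): 1+10=11 → L
D(3): 3+10=13 → N
B(1): 1+10=11 → L
A(0): 0+10=10 → K
P(15): 15+10=25 → Z
H(7): 7+10=17 → R
O(14): 14+10=24 → Y
H(7): 7+10=17 → R
Z(25): 25+10=35≡9 → J
K(10): 10+10=20 → U
E(4): 4+10=14 → O
H(7): 7+10=17 → R

XLNLKZRYRJUOR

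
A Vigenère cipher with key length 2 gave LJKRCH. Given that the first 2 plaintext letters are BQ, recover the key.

KT

Subtract each crib letter from the matching ciphertext letter (mod 26):
L(11)−B(1)=10 → K
J(9)−Q(16)=-7≡19 → T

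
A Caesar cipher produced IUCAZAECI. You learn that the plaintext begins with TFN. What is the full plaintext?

From the crib: I(8)−T(19)=-11≡15, so the shift is 15.
Subtract 15 from each ciphertext letter:
I(8): 8−15=-7≡19 → T
U(20): 20−15=5 → F
C(2): 2−15=-13≡13 → N
A(0): 0−15=-15≡11 → L
Z(25): 25−15=10 → K
A(0): 0−15=-15≡11 → L
E(4): 4−15=-11≡15 → P
C(2): 2−15=-13≡13 → N
I(8): 8−15=-7≡19 → T

TFNLKLPNT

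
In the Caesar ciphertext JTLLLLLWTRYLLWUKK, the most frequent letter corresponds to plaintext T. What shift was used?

18

The most frequent ciphertext letter is L (appears 7 times).
L is position 11; T is position 19.
Shift = -8≡18.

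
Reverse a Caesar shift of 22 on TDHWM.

XHLAQ

T(19): 19−22=-3≡23 → X
D(3): 3−22=-19≡7 → H
H(7): 7−22=-15≡11 → L
W(22): 22−22=0 → A
M(12): 12−22=-10≡16 → Q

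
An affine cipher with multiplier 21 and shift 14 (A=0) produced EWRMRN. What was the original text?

COPQPV

The inverse of 21 mod 26 is 5, since 21·5=105≡1. Apply D(y)=5·(y−14) mod 26:
E(4): 5·(4−14)=-50≡2 → C
W(22): 5·(22−14)=40≡14 → O
R(17): 5·(17−14)=15 → P
M(12): 5·(12−14)=-10≡16 → Q
R(17): 5·(17−14)=15 → P
N(13): 5·(13−14)=-5≡21 → V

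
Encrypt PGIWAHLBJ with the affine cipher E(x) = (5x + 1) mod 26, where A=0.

P(15): 5·15+1=76≡24 → Y
G(6): 5·6+1=31≡5 → F
I(8): 5·8+1=41≡15 → P
W(22): 5·22+1=111≡7 → H
A(0): 5·0+1=1 → B
H(7): 5·7+1=36≡10 → K
L(11): 5·11+1=56≡4 → E
B(1): 5·1+1=6 → G
J(9): 5·9+1=46≡20 → U

YFPHBKEGU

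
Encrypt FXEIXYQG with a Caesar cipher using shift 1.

F(5): 5+1=6 → G
X(23): 23+1=24 → Y
E(4): 4+1=5 → F
I(8): 8+1=9 → J
X(23): 23+1=24 → Y
Y(24): 24+1=25 → Z
Q(16): 16+1=17 → R
G(6): 6+1=7 → H

GYFJYZRH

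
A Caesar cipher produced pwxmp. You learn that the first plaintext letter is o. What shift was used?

From the crib: p(15)−o(14)=1, so the shift is 1.

1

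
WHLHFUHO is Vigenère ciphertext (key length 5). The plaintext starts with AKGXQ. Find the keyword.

WXFKP

Subtract each crib letter from the matching ciphertext letter (mod 26):
W(22)−A(0)=22 → W
H(7)−K(10)=-3≡23 → X
L(11)−G(6)=5 → F
H(7)−X(23)=-16≡10 → K
F(5)−Q(16)=-11≡15 → P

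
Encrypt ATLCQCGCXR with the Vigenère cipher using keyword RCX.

RVITSZXEUI

Repeat the key across the message: RCXRCXRCXR
A(0)+R(17): 17 → R
T(19)+C(2): 21 → V
L(11)+X(23): 34≡8 → I
C(2)+R(17): 19 → T
Q(16)+C(2): 18 → S
C(2)+X(23): 25 → Z
G(6)+R(17): 23 → X
C(2)+C(2): 4 → E
X(23)+X(23): 46≡20 → U
R(17)+R(17): 34≡8 → I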